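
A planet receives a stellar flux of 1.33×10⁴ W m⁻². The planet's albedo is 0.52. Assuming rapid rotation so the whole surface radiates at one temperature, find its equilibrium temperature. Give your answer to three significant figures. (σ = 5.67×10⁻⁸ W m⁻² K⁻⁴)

Energy balance: absorbed = emitted ⇒ πR²·S(1−A) = 4πR²·σT_eq⁴, so T_eq⁴ = S(1−A)/(4σ).
T_eq = [1.33×10⁴ × 0.48 / (4 × 5.67×10⁻⁸)]^(1/4) = (2.81×10¹⁰)^(1/4) = 410 K.

T_eq ≈ 410 K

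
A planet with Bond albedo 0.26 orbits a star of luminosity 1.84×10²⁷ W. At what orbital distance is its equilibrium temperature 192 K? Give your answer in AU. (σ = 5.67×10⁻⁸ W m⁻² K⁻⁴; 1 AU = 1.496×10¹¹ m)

d ≈ 3.96 AU

From T_eq⁴ = L(1−A)/(16πσd²): d = √[L(1−A)/(16πσT_eq⁴)].
d = √[1.84×10²⁷ × 0.74 / (16π × 5.67×10⁻⁸ × (192)⁴)] = 5.93×10¹¹ m = 3.96 AU.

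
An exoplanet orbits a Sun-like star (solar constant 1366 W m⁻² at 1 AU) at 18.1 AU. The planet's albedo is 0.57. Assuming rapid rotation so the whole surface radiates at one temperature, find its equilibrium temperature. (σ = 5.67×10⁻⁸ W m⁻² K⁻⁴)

T_eq ≈ 53.0 K

Flux at 18.1 AU: S = 1366/18.1² = 4.17 W m⁻².
Energy balance: absorbed = emitted ⇒ πR²·S(1−A) = 4πR²·σT_eq⁴, so T_eq⁴ = S(1−A)/(4σ).
T_eq = [4.17 × 0.43 / (4 × 5.67×10⁻⁸)]^(1/4) = (7.91×10⁶)^(1/4) = 53.0 K.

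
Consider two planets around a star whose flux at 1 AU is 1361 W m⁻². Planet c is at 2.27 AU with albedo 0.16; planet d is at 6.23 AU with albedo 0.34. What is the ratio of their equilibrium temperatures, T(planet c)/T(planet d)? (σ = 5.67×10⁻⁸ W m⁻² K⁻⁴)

T_eq = [S₀(1−A)/(4σd²)]^(1/4), so T ∝ (1−A)^(1/4) / √d.
T₁ = [1361×0.84/(4×5.67×10⁻⁸×2.27²)]^(1/4) = 176.85 K.
T₂ = [1361×0.66/(4×5.67×10⁻⁸×6.23²)]^(1/4) = 100.51 K.

T₁/T₂ ≈ 1.760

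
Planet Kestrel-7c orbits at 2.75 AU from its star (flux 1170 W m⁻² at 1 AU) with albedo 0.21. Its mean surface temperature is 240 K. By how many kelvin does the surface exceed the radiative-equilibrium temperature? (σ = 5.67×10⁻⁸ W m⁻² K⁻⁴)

ΔT ≈ 87.6 K

S = 1170/2.75² = 154.7 W m⁻².
T_eq = [S(1−A)/(4σ)]^(1/4) = [154.7×0.79/(4×5.67×10⁻⁸)]^(1/4) = 152.4 K.
ΔT = T_surf − T_eq = 240 − 152.4.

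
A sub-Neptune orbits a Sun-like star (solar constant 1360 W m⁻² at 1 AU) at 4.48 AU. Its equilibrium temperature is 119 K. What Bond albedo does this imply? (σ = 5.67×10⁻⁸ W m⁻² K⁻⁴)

A ≈ 0.33

Flux at 4.48 AU: S = 1360/4.48² = 67.8 W m⁻².
From T_eq⁴ = S(1−A)/(4σ): 1−A = 4σT_eq⁴/S.
1−A = 4 × 5.67×10⁻⁸ × (119)⁴ / 67.8 = 0.671.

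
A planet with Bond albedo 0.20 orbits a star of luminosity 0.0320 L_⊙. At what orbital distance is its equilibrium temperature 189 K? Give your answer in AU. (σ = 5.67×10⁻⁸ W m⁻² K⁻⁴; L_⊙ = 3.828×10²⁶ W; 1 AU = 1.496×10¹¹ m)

L = 0.0320 × 3.828×10²⁶ = 1.22×10²⁵ W.
From T_eq⁴ = L(1−A)/(16πσd²): d = √[L(1−A)/(16πσT_eq⁴)].
d = √[1.22×10²⁵ × 0.80 / (16π × 5.67×10⁻⁸ × (189)⁴)] = 5.19×10¹⁰ m = 0.347 AU.

d ≈ 0.347 AU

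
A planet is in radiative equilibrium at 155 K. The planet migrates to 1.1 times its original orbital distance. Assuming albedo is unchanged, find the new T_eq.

T_eq ∝ L^(1/4) · d^(−1/2).
T′ = 155 / 1.1^(1/2) = 148 K.

T_eq ≈ 148 K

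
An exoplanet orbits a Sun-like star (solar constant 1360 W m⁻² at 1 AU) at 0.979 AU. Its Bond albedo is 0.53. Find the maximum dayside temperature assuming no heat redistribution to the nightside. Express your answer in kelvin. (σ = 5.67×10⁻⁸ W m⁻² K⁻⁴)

T_ss ≈ 329 K

Flux at 0.979 AU: S = 1360/0.979² = 1420 W m⁻².
With no redistribution each surface element balances locally: S(1−A) = σT⁴.
T = [1420 × 0.47 / 5.67×10⁻⁸]^(1/4) = (1.18×10¹⁰)^(1/4) = 329 K.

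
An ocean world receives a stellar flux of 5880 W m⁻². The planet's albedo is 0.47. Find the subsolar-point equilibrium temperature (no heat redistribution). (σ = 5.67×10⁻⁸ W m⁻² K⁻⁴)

T_ss ≈ 484 K

At the subsolar point the surface absorbs S(1−A) and emits σT⁴ per unit area — no factor of 4, since only the local patch is in balance.
T = [5880 × 0.53 / 5.67×10⁻⁸]^(1/4) = (5.50×10¹⁰)^(1/4) = 484 K.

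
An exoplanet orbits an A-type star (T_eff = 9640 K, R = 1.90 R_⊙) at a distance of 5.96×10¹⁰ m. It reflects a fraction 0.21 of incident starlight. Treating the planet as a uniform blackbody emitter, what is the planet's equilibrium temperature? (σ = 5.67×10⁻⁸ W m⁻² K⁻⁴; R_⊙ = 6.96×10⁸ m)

R_⋆ = 1.90 × 6.96×10⁸ = 1.32×10⁹ m.
L = 4πR_⋆²σT_⋆⁴ = 4π(1.32×10⁹)² × 5.67×10⁻⁸ × (9640)⁴ = 1.08×10²⁸ W.
S = L/(4πd²) = 2.41×10⁵ W m⁻².
Energy balance: absorbed = emitted ⇒ πR²·S(1−A) = 4πR²·σT_eq⁴, so T_eq⁴ = S(1−A)/(4σ).
T_eq = [2.41×10⁵ × 0.79 / (4 × 5.67×10⁻⁸)]^(1/4) = (8.40×10¹¹)^(1/4) = 957 K.

T_eq ≈ 957 K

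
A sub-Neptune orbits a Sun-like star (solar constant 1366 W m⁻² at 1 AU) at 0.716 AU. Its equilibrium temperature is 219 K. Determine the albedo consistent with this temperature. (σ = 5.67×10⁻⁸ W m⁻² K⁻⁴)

Flux at 0.716 AU: S = 1366/0.716² = 2660 W m⁻².
From T_eq⁴ = S(1−A)/(4σ): 1−A = 4σT_eq⁴/S.
1−A = 4 × 5.67×10⁻⁸ × (219)⁴ / 2660 = 0.196.

A ≈ 0.80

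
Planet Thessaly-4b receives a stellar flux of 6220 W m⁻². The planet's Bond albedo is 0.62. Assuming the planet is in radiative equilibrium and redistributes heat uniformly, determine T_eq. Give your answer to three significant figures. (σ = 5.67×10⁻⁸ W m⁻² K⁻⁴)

Energy balance: absorbed = emitted ⇒ πR²·S(1−A) = 4πR²·σT_eq⁴, so T_eq⁴ = S(1−A)/(4σ).
T_eq = [6220 × 0.38 / (4 × 5.67×10⁻⁸)]^(1/4) = (1.04×10¹⁰)^(1/4) = 320 K.

T_eq ≈ 320 K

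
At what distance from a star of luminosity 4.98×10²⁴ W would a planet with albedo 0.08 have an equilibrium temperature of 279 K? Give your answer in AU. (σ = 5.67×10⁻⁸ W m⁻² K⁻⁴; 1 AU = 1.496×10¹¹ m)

From T_eq⁴ = L(1−A)/(16πσd²): d = √[L(1−A)/(16πσT_eq⁴)].
d = √[4.98×10²⁴ × 0.92 / (16π × 5.67×10⁻⁸ × (279)⁴)] = 1.63×10¹⁰ m = 0.109 AU.

d ≈ 0.109 AU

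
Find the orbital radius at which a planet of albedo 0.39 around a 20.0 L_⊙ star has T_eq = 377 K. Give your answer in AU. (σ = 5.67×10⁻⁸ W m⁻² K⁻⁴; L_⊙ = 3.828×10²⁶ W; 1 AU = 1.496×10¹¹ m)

d ≈ 1.90 AU

L = 20.0 × 3.828×10²⁶ = 7.66×10²⁷ W.
From T_eq⁴ = L(1−A)/(16πσd²): d = √[L(1−A)/(16πσT_eq⁴)].
d = √[7.66×10²⁷ × 0.61 / (16π × 5.67×10⁻⁸ × (377)⁴)] = 2.85×10¹¹ m = 1.90 AU.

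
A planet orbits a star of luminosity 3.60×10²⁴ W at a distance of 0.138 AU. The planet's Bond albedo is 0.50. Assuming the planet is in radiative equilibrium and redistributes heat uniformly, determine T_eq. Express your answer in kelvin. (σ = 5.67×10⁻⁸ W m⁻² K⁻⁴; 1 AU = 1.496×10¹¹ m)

d = 0.138 AU = 2.06×10¹⁰ m.
Flux: S = L/(4πd²) = 3.60×10²⁴/(4π×(2.06×10¹⁰)²) = 672 W m⁻².
Energy balance: absorbed = emitted ⇒ πR²·S(1−A) = 4πR²·σT_eq⁴, so T_eq⁴ = S(1−A)/(4σ).
T_eq = [672 × 0.50 / (4 × 5.67×10⁻⁸)]^(1/4) = (1.48×10⁹)^(1/4) = 196 K.

T_eq ≈ 196 K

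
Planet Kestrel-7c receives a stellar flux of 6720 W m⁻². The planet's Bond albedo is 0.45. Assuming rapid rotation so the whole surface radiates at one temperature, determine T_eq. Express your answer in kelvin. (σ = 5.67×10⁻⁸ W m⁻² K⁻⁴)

Energy balance: absorbed = emitted ⇒ πR²·S(1−A) = 4πR²·σT_eq⁴, so T_eq⁴ = S(1−A)/(4σ).
T_eq = [6720 × 0.55 / (4 × 5.67×10⁻⁸)]^(1/4) = (1.63×10¹⁰)^(1/4) = 357 K.

T_eq ≈ 357 K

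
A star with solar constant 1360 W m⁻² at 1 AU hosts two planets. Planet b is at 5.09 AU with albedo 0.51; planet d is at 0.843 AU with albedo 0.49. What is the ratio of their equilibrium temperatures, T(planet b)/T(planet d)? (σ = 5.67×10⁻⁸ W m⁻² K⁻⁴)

T_eq = [S₀(1−A)/(4σd²)]^(1/4), so T ∝ (1−A)^(1/4) / √d.
T₁ = [1360×0.49/(4×5.67×10⁻⁸×5.09²)]^(1/4) = 103.20 K.
T₂ = [1360×0.51/(4×5.67×10⁻⁸×0.843²)]^(1/4) = 256.13 K.

T₁/T₂ ≈ 0.403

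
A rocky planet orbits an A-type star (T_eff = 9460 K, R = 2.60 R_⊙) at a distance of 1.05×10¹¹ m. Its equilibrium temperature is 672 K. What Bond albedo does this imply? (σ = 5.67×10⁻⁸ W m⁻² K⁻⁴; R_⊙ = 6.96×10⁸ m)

A ≈ 0.66

R_⋆ = 2.60 × 6.96×10⁸ = 1.81×10⁹ m.
L = 4πR_⋆²σT_⋆⁴ = 4π(1.81×10⁹)² × 5.67×10⁻⁸ × (9460)⁴ = 1.87×10²⁸ W.
S = L/(4πd²) = 1.35×10⁵ W m⁻².
From T_eq⁴ = S(1−A)/(4σ): 1−A = 4σT_eq⁴/S.
1−A = 4 × 5.67×10⁻⁸ × (672)⁴ / 1.35×10⁵ = 0.343.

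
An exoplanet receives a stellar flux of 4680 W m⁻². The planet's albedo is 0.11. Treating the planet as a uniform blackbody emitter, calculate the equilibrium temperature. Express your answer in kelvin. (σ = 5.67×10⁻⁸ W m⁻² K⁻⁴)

Energy balance: absorbed = emitted ⇒ πR²·S(1−A) = 4πR²·σT_eq⁴, so T_eq⁴ = S(1−A)/(4σ).
T_eq = [4680 × 0.89 / (4 × 5.67×10⁻⁸)]^(1/4) = (1.84×10¹⁰)^(1/4) = 368 K.

T_eq ≈ 368 K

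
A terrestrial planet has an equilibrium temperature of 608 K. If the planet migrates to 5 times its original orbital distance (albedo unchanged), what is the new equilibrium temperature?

T_eq ∝ L^(1/4) · d^(−1/2).
T′ = 608 / 5^(1/2) = 272 K.

T_eq ≈ 272 K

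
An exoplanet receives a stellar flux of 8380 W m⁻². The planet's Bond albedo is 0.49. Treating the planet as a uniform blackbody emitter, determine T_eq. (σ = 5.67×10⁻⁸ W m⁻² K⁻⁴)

Energy balance: absorbed = emitted ⇒ πR²·S(1−A) = 4πR²·σT_eq⁴, so T_eq⁴ = S(1−A)/(4σ).
T_eq = [8380 × 0.51 / (4 × 5.67×10⁻⁸)]^(1/4) = (1.88×10¹⁰)^(1/4) = 371 K.

T_eq ≈ 371 K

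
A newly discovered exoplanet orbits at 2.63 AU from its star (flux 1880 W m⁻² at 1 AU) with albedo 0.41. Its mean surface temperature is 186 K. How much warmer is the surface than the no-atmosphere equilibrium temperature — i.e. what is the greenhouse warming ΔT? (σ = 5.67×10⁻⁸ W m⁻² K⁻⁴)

ΔT ≈ 22.9 K

S = 1880/2.63² = 271.8 W m⁻².
T_eq = [S(1−A)/(4σ)]^(1/4) = [271.8×0.59/(4×5.67×10⁻⁸)]^(1/4) = 163.1 K.
ΔT = T_surf − T_eq = 186 − 163.1.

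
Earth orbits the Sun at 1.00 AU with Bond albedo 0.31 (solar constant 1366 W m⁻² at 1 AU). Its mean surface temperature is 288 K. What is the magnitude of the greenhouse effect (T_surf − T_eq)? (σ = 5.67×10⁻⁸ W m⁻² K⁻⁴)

S = 1366/1.00² = 1366 W m⁻².
T_eq = [S(1−A)/(4σ)]^(1/4) = [1366×0.69/(4×5.67×10⁻⁸)]^(1/4) = 253.9 K.
ΔT = T_surf − T_eq = 288 − 253.9.

ΔT ≈ 34.1 K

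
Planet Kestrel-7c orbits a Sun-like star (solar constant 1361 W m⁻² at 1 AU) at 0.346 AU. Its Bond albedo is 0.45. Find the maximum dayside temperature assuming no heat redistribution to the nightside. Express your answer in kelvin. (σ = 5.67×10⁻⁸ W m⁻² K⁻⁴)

T_ss ≈ 576 K

Flux at 0.346 AU: S = 1361/0.346² = 1.14×10⁴ W m⁻².
With no redistribution each surface element balances locally: S(1−A) = σT⁴.
T = [1.14×10⁴ × 0.55 / 5.67×10⁻⁸]^(1/4) = (1.10×10¹¹)^(1/4) = 576 K.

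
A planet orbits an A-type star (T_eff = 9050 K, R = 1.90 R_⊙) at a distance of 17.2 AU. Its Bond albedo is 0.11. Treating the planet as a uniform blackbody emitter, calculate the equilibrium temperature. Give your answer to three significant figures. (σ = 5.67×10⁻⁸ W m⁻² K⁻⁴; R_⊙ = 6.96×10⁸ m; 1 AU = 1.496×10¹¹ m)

R_⋆ = 1.90 × 6.96×10⁸ = 1.32×10⁹ m.
d = 17.2 AU = 2.57×10¹² m.
L = 4πR_⋆²σT_⋆⁴ = 4π(1.32×10⁹)² × 5.67×10⁻⁸ × (9050)⁴ = 8.36×10²⁷ W.
S = L/(4πd²) = 100 W m⁻².
Energy balance: absorbed = emitted ⇒ πR²·S(1−A) = 4πR²·σT_eq⁴, so T_eq⁴ = S(1−A)/(4σ).
T_eq = [100 × 0.89 / (4 × 5.67×10⁻⁸)]^(1/4) = (3.94×10⁸)^(1/4) = 141 K.

T_eq ≈ 141 K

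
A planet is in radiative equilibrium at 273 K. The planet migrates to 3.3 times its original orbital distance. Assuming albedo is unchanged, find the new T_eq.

T_eq ∝ L^(1/4) · d^(−1/2).
T′ = 273 / 3.3^(1/2) = 150 K.

T_eq ≈ 150 K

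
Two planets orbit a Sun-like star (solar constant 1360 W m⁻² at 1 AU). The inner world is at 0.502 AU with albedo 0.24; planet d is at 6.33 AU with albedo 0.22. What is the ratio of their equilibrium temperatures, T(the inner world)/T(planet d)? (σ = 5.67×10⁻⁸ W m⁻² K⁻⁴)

T_eq = [S₀(1−A)/(4σd²)]^(1/4), so T ∝ (1−A)^(1/4) / √d.
T₁ = [1360×0.76/(4×5.67×10⁻⁸×0.502²)]^(1/4) = 366.71 K.
T₂ = [1360×0.78/(4×5.67×10⁻⁸×6.33²)]^(1/4) = 103.94 K.

T₁/T₂ ≈ 3.528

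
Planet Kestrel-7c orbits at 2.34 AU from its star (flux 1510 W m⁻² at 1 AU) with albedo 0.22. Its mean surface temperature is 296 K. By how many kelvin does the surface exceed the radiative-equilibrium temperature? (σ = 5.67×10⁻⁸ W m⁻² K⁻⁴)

S = 1510/2.34² = 275.8 W m⁻².
T_eq = [S(1−A)/(4σ)]^(1/4) = [275.8×0.78/(4×5.67×10⁻⁸)]^(1/4) = 175.5 K.
ΔT = T_surf − T_eq = 296 − 175.5.

ΔT ≈ 120.5 K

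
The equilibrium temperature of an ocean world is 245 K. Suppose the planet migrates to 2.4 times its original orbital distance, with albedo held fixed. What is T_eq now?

T_eq ≈ 158 K

T_eq ∝ L^(1/4) · d^(−1/2).
T′ = 245 / 2.4^(1/2) = 158 K.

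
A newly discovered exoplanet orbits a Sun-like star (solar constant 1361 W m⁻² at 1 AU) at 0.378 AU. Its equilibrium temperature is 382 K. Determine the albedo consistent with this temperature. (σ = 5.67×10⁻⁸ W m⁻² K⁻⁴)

Flux at 0.378 AU: S = 1361/0.378² = 9530 W m⁻².
From T_eq⁴ = S(1−A)/(4σ): 1−A = 4σT_eq⁴/S.
1−A = 4 × 5.67×10⁻⁸ × (382)⁴ / 9530 = 0.507.

A ≈ 0.49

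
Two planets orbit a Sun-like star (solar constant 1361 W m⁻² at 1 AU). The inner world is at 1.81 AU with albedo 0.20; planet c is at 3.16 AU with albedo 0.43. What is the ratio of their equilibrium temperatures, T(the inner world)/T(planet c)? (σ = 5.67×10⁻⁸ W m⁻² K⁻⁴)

T₁/T₂ ≈ 1.438

T_eq = [S₀(1−A)/(4σd²)]^(1/4), so T ∝ (1−A)^(1/4) / √d.
T₁ = [1361×0.80/(4×5.67×10⁻⁸×1.81²)]^(1/4) = 195.65 K.
T₂ = [1361×0.57/(4×5.67×10⁻⁸×3.16²)]^(1/4) = 136.04 K.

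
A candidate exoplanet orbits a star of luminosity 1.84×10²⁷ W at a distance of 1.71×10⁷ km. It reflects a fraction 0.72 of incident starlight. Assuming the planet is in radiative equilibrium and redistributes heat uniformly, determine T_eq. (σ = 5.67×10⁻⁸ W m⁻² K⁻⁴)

d = 1.71×10⁷ km = 1.71×10¹⁰ m.
Flux: S = L/(4πd²) = 1.84×10²⁷/(4π×(1.71×10¹⁰)²) = 5.01×10⁵ W m⁻².
Energy balance: absorbed = emitted ⇒ πR²·S(1−A) = 4πR²·σT_eq⁴, so T_eq⁴ = S(1−A)/(4σ).
T_eq = [5.01×10⁵ × 0.28 / (4 × 5.67×10⁻⁸)]^(1/4) = (6.18×10¹¹)^(1/4) = 887 K.

T_eq ≈ 887 K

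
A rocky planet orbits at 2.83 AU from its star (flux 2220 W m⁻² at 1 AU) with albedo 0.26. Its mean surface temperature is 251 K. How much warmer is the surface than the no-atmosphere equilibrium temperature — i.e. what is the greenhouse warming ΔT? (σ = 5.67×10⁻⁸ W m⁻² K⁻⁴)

ΔT ≈ 77.6 K

S = 2220/2.83² = 277.2 W m⁻².
T_eq = [S(1−A)/(4σ)]^(1/4) = [277.2×0.74/(4×5.67×10⁻⁸)]^(1/4) = 173.4 K.
ΔT = T_surf − T_eq = 251 − 173.4.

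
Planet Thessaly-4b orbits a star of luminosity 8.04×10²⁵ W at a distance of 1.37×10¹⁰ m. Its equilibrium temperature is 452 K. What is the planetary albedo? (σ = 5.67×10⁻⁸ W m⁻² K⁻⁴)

A ≈ 0.72

Flux: S = L/(4πd²) = 8.04×10²⁵/(4π×(1.37×10¹⁰)²) = 3.41×10⁴ W m⁻².
From T_eq⁴ = S(1−A)/(4σ): 1−A = 4σT_eq⁴/S.
1−A = 4 × 5.67×10⁻⁸ × (452)⁴ / 3.41×10⁴ = 0.278.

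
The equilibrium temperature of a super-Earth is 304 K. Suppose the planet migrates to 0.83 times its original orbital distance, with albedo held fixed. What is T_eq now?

T_eq ∝ L^(1/4) · d^(−1/2).
T′ = 304 / 0.83^(1/2) = 334 K.

T_eq ≈ 334 K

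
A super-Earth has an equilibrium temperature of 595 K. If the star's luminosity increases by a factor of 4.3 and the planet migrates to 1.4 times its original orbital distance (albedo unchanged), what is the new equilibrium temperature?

T_eq ∝ L^(1/4) · d^(−1/2).
T′ = 595 × 4.3^(1/4) / 1.4^(1/2) = 724 K.

T_eq ≈ 724 K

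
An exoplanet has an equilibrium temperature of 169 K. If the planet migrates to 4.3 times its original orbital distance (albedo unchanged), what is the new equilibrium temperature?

T_eq ∝ L^(1/4) · d^(−1/2).
T′ = 169 / 4.3^(1/2) = 81.5 K.

T_eq ≈ 81.5 K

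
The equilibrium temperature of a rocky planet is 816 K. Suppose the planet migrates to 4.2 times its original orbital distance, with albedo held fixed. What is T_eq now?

T_eq ∝ L^(1/4) · d^(−1/2).
T′ = 816 / 4.2^(1/2) = 398 K.

T_eq ≈ 398 K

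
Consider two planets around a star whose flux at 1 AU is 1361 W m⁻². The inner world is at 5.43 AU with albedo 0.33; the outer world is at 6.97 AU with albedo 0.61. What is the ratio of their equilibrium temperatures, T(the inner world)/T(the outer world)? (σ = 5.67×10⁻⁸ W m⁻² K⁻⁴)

T₁/T₂ ≈ 1.297

T_eq = [S₀(1−A)/(4σd²)]^(1/4), so T ∝ (1−A)^(1/4) / √d.
T₁ = [1361×0.67/(4×5.67×10⁻⁸×5.43²)]^(1/4) = 108.06 K.
T₂ = [1361×0.39/(4×5.67×10⁻⁸×6.97²)]^(1/4) = 83.31 K.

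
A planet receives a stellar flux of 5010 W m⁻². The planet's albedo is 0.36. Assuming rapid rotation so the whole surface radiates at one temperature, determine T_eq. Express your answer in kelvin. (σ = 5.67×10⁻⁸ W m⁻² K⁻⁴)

T_eq ≈ 345 K

Energy balance: absorbed = emitted ⇒ πR²·S(1−A) = 4πR²·σT_eq⁴, so T_eq⁴ = S(1−A)/(4σ).
T_eq = [5010 × 0.64 / (4 × 5.67×10⁻⁸)]^(1/4) = (1.41×10¹⁰)^(1/4) = 345 K.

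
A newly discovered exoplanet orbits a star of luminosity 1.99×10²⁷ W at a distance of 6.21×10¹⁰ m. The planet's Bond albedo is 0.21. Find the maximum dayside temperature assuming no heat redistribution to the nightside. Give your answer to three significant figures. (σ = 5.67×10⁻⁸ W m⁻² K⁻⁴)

Flux: S = L/(4πd²) = 1.99×10²⁷/(4π×(6.21×10¹⁰)²) = 4.11×10⁴ W m⁻².
With no redistribution each surface element balances locally: S(1−A) = σT⁴.
T = [4.11×10⁴ × 0.79 / 5.67×10⁻⁸]^(1/4) = (5.72×10¹¹)^(1/4) = 870 K.

T_ss ≈ 870 K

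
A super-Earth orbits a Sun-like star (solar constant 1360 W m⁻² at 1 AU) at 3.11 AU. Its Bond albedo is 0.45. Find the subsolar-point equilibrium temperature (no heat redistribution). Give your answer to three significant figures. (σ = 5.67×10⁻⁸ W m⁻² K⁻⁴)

Flux at 3.11 AU: S = 1360/3.11² = 141 W m⁻².
At the subsolar point the surface absorbs S(1−A) and emits σT⁴ per unit area — no factor of 4, since only the local patch is in balance.
T = [141 × 0.55 / 5.67×10⁻⁸]^(1/4) = (1.36×10⁹)^(1/4) = 192 K.

T_ss ≈ 192 K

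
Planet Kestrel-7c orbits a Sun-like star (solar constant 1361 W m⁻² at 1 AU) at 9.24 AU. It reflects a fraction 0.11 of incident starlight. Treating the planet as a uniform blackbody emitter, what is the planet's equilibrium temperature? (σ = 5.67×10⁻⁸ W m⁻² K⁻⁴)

T_eq ≈ 88.9 K

Flux at 9.24 AU: S = 1361/9.24² = 15.9 W m⁻².
Energy balance: absorbed = emitted ⇒ πR²·S(1−A) = 4πR²·σT_eq⁴, so T_eq⁴ = S(1−A)/(4σ).
T_eq = [15.9 × 0.89 / (4 × 5.67×10⁻⁸)]^(1/4) = (6.26×10⁷)^(1/4) = 88.9 K.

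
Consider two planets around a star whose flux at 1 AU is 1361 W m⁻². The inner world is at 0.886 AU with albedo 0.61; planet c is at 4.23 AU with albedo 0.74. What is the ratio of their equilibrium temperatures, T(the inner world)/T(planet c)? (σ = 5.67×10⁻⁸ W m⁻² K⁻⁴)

T₁/T₂ ≈ 2.418

T_eq = [S₀(1−A)/(4σd²)]^(1/4), so T ∝ (1−A)^(1/4) / √d.
T₁ = [1361×0.39/(4×5.67×10⁻⁸×0.886²)]^(1/4) = 233.67 K.
T₂ = [1361×0.26/(4×5.67×10⁻⁸×4.23²)]^(1/4) = 96.63 K.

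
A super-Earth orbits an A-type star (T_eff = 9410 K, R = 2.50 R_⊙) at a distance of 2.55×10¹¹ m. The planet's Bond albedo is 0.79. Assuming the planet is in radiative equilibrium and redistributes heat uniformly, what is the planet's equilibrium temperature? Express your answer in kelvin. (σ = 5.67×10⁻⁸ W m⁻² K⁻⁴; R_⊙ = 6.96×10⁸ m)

R_⋆ = 2.50 × 6.96×10⁸ = 1.74×10⁹ m.
L = 4πR_⋆²σT_⋆⁴ = 4π(1.74×10⁹)² × 5.67×10⁻⁸ × (9410)⁴ = 1.69×10²⁸ W.
S = L/(4πd²) = 2.07×10⁴ W m⁻².
Energy balance: absorbed = emitted ⇒ πR²·S(1−A) = 4πR²·σT_eq⁴, so T_eq⁴ = S(1−A)/(4σ).
T_eq = [2.07×10⁴ × 0.21 / (4 × 5.67×10⁻⁸)]^(1/4) = (1.92×10¹⁰)^(1/4) = 372 K.

T_eq ≈ 372 K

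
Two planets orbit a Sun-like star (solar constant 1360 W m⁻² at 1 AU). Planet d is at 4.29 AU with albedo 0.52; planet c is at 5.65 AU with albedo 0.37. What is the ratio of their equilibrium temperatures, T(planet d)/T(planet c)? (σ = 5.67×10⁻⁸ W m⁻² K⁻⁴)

T₁/T₂ ≈ 1.072

T_eq = [S₀(1−A)/(4σd²)]^(1/4), so T ∝ (1−A)^(1/4) / √d.
T₁ = [1360×0.48/(4×5.67×10⁻⁸×4.29²)]^(1/4) = 111.83 K.
T₂ = [1360×0.63/(4×5.67×10⁻⁸×5.65²)]^(1/4) = 104.30 K.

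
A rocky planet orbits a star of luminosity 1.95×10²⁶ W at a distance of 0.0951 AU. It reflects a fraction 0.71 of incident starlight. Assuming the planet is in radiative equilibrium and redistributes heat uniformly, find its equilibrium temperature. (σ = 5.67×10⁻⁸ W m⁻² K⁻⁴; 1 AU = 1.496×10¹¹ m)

d = 0.0951 AU = 1.42×10¹⁰ m.
Flux: S = L/(4πd²) = 1.95×10²⁶/(4π×(1.42×10¹⁰)²) = 7.67×10⁴ W m⁻².
Energy balance: absorbed = emitted ⇒ πR²·S(1−A) = 4πR²·σT_eq⁴, so T_eq⁴ = S(1−A)/(4σ).
T_eq = [7.67×10⁴ × 0.29 / (4 × 5.67×10⁻⁸)]^(1/4) = (9.80×10¹⁰)^(1/4) = 560 K.

T_eq ≈ 560 K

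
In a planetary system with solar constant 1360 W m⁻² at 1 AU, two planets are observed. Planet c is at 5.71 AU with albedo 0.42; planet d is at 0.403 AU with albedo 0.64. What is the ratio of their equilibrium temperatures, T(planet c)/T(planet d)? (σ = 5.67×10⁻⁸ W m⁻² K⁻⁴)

T_eq = [S₀(1−A)/(4σd²)]^(1/4), so T ∝ (1−A)^(1/4) / √d.
T₁ = [1360×0.58/(4×5.67×10⁻⁸×5.71²)]^(1/4) = 101.63 K.
T₂ = [1360×0.36/(4×5.67×10⁻⁸×0.403²)]^(1/4) = 339.54 K.

T₁/T₂ ≈ 0.299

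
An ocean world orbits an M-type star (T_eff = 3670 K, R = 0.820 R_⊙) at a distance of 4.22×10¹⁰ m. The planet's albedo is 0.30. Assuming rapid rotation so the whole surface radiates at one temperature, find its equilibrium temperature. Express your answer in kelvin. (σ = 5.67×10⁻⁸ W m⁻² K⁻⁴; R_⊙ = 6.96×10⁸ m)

R_⋆ = 0.820 × 6.96×10⁸ = 5.71×10⁸ m.
L = 4πR_⋆²σT_⋆⁴ = 4π(5.71×10⁸)² × 5.67×10⁻⁸ × (3670)⁴ = 4.21×10²⁵ W.
S = L/(4πd²) = 1880 W m⁻².
Energy balance: absorbed = emitted ⇒ πR²·S(1−A) = 4πR²·σT_eq⁴, so T_eq⁴ = S(1−A)/(4σ).
T_eq = [1880 × 0.70 / (4 × 5.67×10⁻⁸)]^(1/4) = (5.81×10⁹)^(1/4) = 276 K.

T_eq ≈ 276 K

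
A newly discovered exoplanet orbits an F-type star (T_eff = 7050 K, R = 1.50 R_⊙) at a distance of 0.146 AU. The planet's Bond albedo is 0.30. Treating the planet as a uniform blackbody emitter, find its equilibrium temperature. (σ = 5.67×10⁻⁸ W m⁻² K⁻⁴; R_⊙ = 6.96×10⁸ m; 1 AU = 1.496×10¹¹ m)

T_eq ≈ 997 K

R_⋆ = 1.50 × 6.96×10⁸ = 1.04×10⁹ m.
d = 0.146 AU = 2.18×10¹⁰ m.
L = 4πR_⋆²σT_⋆⁴ = 4π(1.04×10⁹)² × 5.67×10⁻⁸ × (7050)⁴ = 1.92×10²⁷ W.
S = L/(4πd²) = 3.20×10⁵ W m⁻².
Energy balance: absorbed = emitted ⇒ πR²·S(1−A) = 4πR²·σT_eq⁴, so T_eq⁴ = S(1−A)/(4σ).
T_eq = [3.20×10⁵ × 0.70 / (4 × 5.67×10⁻⁸)]^(1/4) = (9.88×10¹¹)^(1/4) = 997 K.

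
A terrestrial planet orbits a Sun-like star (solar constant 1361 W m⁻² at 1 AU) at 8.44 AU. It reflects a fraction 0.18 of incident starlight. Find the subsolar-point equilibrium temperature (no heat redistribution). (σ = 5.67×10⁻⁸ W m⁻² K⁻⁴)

T_ss ≈ 129 K

Flux at 8.44 AU: S = 1361/8.44² = 19.1 W m⁻².
At the subsolar point the surface absorbs S(1−A) and emits σT⁴ per unit area — no factor of 4, since only the local patch is in balance.
T = [19.1 × 0.82 / 5.67×10⁻⁸]^(1/4) = (2.76×10⁸)^(1/4) = 129 K.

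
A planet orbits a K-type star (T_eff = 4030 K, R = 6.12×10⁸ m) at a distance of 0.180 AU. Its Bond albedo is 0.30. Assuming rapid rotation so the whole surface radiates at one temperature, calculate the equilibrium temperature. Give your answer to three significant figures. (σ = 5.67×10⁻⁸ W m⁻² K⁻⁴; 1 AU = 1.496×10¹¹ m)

d = 0.180 AU = 2.69×10¹⁰ m.
L = 4πR_⋆²σT_⋆⁴ = 4π(6.12×10⁸)² × 5.67×10⁻⁸ × (4030)⁴ = 7.04×10²⁵ W.
S = L/(4πd²) = 7720 W m⁻².
Energy balance: absorbed = emitted ⇒ πR²·S(1−A) = 4πR²·σT_eq⁴, so T_eq⁴ = S(1−A)/(4σ).
T_eq = [7720 × 0.70 / (4 × 5.67×10⁻⁸)]^(1/4) = (2.38×10¹⁰)^(1/4) = 393 K.

T_eq ≈ 393 K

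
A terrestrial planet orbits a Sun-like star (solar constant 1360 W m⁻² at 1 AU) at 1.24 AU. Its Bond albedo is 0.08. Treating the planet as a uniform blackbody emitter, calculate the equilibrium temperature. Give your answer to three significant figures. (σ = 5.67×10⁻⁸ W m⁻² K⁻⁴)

T_eq ≈ 245 K

Flux at 1.24 AU: S = 1360/1.24² = 884 W m⁻².
Energy balance: absorbed = emitted ⇒ πR²·S(1−A) = 4πR²·σT_eq⁴, so T_eq⁴ = S(1−A)/(4σ).
T_eq = [884 × 0.92 / (4 × 5.67×10⁻⁸)]^(1/4) = (3.59×10⁹)^(1/4) = 245 K.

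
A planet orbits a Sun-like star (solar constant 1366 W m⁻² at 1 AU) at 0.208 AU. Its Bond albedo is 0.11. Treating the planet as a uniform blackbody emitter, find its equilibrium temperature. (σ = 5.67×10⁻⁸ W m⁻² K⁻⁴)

Flux at 0.208 AU: S = 1366/0.208² = 3.16×10⁴ W m⁻².
Energy balance: absorbed = emitted ⇒ πR²·S(1−A) = 4πR²·σT_eq⁴, so T_eq⁴ = S(1−A)/(4σ).
T_eq = [3.16×10⁴ × 0.89 / (4 × 5.67×10⁻⁸)]^(1/4) = (1.24×10¹¹)^(1/4) = 593 K.

T_eq ≈ 593 K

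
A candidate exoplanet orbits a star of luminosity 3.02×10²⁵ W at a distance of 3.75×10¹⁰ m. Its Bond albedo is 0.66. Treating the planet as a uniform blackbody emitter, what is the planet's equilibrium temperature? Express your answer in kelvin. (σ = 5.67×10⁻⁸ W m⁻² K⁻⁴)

T_eq ≈ 225 K

Flux: S = L/(4πd²) = 3.02×10²⁵/(4π×(3.75×10¹⁰)²) = 1710 W m⁻².
Energy balance: absorbed = emitted ⇒ πR²·S(1−A) = 4πR²·σT_eq⁴, so T_eq⁴ = S(1−A)/(4σ).
T_eq = [1710 × 0.34 / (4 × 5.67×10⁻⁸)]^(1/4) = (2.56×10⁹)^(1/4) = 225 K.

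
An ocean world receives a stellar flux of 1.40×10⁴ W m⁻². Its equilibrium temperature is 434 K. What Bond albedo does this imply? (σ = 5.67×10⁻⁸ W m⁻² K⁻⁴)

A ≈ 0.43

From T_eq⁴ = S(1−A)/(4σ): 1−A = 4σT_eq⁴/S.
1−A = 4 × 5.67×10⁻⁸ × (434)⁴ / 1.40×10⁴ = 0.575.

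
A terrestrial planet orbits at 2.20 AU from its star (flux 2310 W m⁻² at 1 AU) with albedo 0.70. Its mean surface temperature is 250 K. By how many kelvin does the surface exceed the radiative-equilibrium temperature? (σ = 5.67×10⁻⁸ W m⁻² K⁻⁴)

ΔT ≈ 91.5 K

S = 2310/2.20² = 477.3 W m⁻².
T_eq = [S(1−A)/(4σ)]^(1/4) = [477.3×0.30/(4×5.67×10⁻⁸)]^(1/4) = 158.5 K.
ΔT = T_surf − T_eq = 250 − 158.5.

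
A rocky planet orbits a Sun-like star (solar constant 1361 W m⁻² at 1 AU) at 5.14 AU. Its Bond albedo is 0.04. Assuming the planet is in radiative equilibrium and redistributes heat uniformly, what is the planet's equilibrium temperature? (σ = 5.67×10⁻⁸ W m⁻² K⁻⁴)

T_eq ≈ 122 K

Flux at 5.14 AU: S = 1361/5.14² = 51.5 W m⁻².
Energy balance: absorbed = emitted ⇒ πR²·S(1−A) = 4πR²·σT_eq⁴, so T_eq⁴ = S(1−A)/(4σ).
T_eq = [51.5 × 0.96 / (4 × 5.67×10⁻⁸)]^(1/4) = (2.18×10⁸)^(1/4) = 122 K.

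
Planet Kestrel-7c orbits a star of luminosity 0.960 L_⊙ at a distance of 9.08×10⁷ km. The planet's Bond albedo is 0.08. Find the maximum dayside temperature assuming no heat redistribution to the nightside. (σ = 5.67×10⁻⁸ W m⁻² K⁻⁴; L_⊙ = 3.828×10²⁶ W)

T_ss ≈ 490 K

d = 9.08×10⁷ km = 9.08×10¹⁰ m.
L = 0.960 × 3.828×10²⁶ = 3.67×10²⁶ W.
Flux: S = L/(4πd²) = 3.67×10²⁶/(4π×(9.08×10¹⁰)²) = 3550 W m⁻².
With no redistribution each surface element balances locally: S(1−A) = σT⁴.
T = [3550 × 0.92 / 5.67×10⁻⁸]^(1/4) = (5.76×10¹⁰)^(1/4) = 490 K.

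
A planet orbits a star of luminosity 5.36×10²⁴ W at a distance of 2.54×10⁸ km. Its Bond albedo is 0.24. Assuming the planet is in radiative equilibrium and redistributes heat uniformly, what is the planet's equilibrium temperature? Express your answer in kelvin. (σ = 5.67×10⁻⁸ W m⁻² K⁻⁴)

d = 2.54×10⁸ km = 2.54×10¹¹ m.
Flux: S = L/(4πd²) = 5.36×10²⁴/(4π×(2.54×10¹¹)²) = 6.61 W m⁻².
Energy balance: absorbed = emitted ⇒ πR²·S(1−A) = 4πR²·σT_eq⁴, so T_eq⁴ = S(1−A)/(4σ).
T_eq = [6.61 × 0.76 / (4 × 5.67×10⁻⁸)]^(1/4) = (2.22×10⁷)^(1/4) = 68.6 K.

T_eq ≈ 68.6 K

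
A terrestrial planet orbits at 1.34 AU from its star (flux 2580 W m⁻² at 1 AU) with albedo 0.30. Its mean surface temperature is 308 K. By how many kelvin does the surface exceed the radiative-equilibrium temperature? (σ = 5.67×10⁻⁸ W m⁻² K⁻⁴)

S = 2580/1.34² = 1437 W m⁻².
T_eq = [S(1−A)/(4σ)]^(1/4) = [1437×0.70/(4×5.67×10⁻⁸)]^(1/4) = 258.1 K.
ΔT = T_surf − T_eq = 308 − 258.1.

ΔT ≈ 49.9 K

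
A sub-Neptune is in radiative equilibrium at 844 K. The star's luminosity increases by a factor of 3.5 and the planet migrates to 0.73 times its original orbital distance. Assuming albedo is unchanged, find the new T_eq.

T_eq ∝ L^(1/4) · d^(−1/2).
T′ = 844 × 3.5^(1/4) / 0.73^(1/2) = 1350 K.

T_eq ≈ 1350 K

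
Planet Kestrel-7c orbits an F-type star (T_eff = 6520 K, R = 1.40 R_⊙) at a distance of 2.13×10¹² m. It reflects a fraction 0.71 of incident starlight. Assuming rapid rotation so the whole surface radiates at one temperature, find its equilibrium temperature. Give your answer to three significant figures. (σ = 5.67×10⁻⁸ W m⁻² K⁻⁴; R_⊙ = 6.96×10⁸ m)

R_⋆ = 1.40 × 6.96×10⁸ = 9.74×10⁸ m.
L = 4πR_⋆²σT_⋆⁴ = 4π(9.74×10⁸)² × 5.67×10⁻⁸ × (6520)⁴ = 1.22×10²⁷ W.
S = L/(4πd²) = 21.4 W m⁻².
Energy balance: absorbed = emitted ⇒ πR²·S(1−A) = 4πR²·σT_eq⁴, so T_eq⁴ = S(1−A)/(4σ).
T_eq = [21.4 × 0.29 / (4 × 5.67×10⁻⁸)]^(1/4) = (2.74×10⁷)^(1/4) = 72.4 K.

T_eq ≈ 72.4 K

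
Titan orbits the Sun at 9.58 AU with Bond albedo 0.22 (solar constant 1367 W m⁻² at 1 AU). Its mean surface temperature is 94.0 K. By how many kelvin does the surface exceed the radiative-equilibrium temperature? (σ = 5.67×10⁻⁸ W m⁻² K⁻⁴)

S = 1367/9.58² = 14.89 W m⁻².
T_eq = [S(1−A)/(4σ)]^(1/4) = [14.89×0.78/(4×5.67×10⁻⁸)]^(1/4) = 84.6 K.
ΔT = T_surf − T_eq = 94 − 84.6.

ΔT ≈ 9.4 K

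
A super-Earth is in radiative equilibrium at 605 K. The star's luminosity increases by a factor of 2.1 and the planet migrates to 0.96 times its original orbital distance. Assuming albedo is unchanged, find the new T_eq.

T_eq ∝ L^(1/4) · d^(−1/2).
T′ = 605 × 2.1^(1/4) / 0.96^(1/2) = 743 K.

T_eq ≈ 743 K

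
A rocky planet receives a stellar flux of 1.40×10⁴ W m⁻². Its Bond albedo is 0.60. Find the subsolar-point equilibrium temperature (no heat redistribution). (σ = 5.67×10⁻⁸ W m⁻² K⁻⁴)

At the subsolar point the surface absorbs S(1−A) and emits σT⁴ per unit area — no factor of 4, since only the local patch is in balance.
T = [1.40×10⁴ × 0.40 / 5.67×10⁻⁸]^(1/4) = (9.88×10¹⁰)^(1/4) = 561 K.

T_ss ≈ 561 K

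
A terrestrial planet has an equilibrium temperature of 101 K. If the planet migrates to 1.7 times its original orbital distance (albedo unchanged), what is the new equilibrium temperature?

T_eq ≈ 77.5 K

T_eq ∝ L^(1/4) · d^(−1/2).
T′ = 101 / 1.7^(1/2) = 77.5 K.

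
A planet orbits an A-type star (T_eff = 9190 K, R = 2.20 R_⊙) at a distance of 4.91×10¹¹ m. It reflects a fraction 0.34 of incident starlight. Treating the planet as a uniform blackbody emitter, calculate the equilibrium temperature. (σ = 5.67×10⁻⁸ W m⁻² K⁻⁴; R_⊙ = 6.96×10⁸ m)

T_eq ≈ 327 K

R_⋆ = 2.20 × 6.96×10⁸ = 1.53×10⁹ m.
L = 4πR_⋆²σT_⋆⁴ = 4π(1.53×10⁹)² × 5.67×10⁻⁸ × (9190)⁴ = 1.19×10²⁸ W.
S = L/(4πd²) = 3930 W m⁻².
Energy balance: absorbed = emitted ⇒ πR²·S(1−A) = 4πR²·σT_eq⁴, so T_eq⁴ = S(1−A)/(4σ).
T_eq = [3930 × 0.66 / (4 × 5.67×10⁻⁸)]^(1/4) = (1.14×10¹⁰)^(1/4) = 327 K.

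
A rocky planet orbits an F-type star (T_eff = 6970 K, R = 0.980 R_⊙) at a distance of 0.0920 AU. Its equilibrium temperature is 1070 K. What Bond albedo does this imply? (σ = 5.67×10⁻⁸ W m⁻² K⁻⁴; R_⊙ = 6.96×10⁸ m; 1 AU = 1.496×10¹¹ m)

R_⋆ = 0.980 × 6.96×10⁸ = 6.82×10⁸ m.
d = 0.0920 AU = 1.38×10¹⁰ m.
L = 4πR_⋆²σT_⋆⁴ = 4π(6.82×10⁸)² × 5.67×10⁻⁸ × (6970)⁴ = 7.82×10²⁶ W.
S = L/(4πd²) = 3.29×10⁵ W m⁻².
From T_eq⁴ = S(1−A)/(4σ): 1−A = 4σT_eq⁴/S.
1−A = 4 × 5.67×10⁻⁸ × (1070)⁴ / 3.29×10⁵ = 0.905.

A ≈ 0.10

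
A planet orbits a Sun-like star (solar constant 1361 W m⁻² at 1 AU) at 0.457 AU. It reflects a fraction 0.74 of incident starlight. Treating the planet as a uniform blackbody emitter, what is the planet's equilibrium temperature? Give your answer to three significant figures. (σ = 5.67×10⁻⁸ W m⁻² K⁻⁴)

Flux at 0.457 AU: S = 1361/0.457² = 6520 W m⁻².
Energy balance: absorbed = emitted ⇒ πR²·S(1−A) = 4πR²·σT_eq⁴, so T_eq⁴ = S(1−A)/(4σ).
T_eq = [6520 × 0.26 / (4 × 5.67×10⁻⁸)]^(1/4) = (7.47×10⁹)^(1/4) = 294 K.

T_eq ≈ 294 K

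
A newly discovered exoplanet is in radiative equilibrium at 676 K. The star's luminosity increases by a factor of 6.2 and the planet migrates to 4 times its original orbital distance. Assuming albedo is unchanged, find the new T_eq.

T_eq ≈ 533 K

T_eq ∝ L^(1/4) · d^(−1/2).
T′ = 676 × 6.2^(1/4) / 4^(1/2) = 533 K.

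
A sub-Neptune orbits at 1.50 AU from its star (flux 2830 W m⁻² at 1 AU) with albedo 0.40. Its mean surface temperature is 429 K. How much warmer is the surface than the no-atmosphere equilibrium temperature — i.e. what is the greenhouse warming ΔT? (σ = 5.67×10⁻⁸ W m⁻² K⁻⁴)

S = 2830/1.50² = 1258 W m⁻².
T_eq = [S(1−A)/(4σ)]^(1/4) = [1258×0.60/(4×5.67×10⁻⁸)]^(1/4) = 240.2 K.
ΔT = T_surf − T_eq = 429 − 240.2.

ΔT ≈ 188.8 K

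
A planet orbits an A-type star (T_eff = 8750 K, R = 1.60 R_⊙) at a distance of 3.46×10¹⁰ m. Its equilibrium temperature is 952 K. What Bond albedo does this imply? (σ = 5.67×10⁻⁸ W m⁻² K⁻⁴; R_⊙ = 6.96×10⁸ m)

A ≈ 0.46

R_⋆ = 1.60 × 6.96×10⁸ = 1.11×10⁹ m.
L = 4πR_⋆²σT_⋆⁴ = 4π(1.11×10⁹)² × 5.67×10⁻⁸ × (8750)⁴ = 5.18×10²⁷ W.
S = L/(4πd²) = 3.44×10⁵ W m⁻².
From T_eq⁴ = S(1−A)/(4σ): 1−A = 4σT_eq⁴/S.
1−A = 4 × 5.67×10⁻⁸ × (952)⁴ / 3.44×10⁵ = 0.541.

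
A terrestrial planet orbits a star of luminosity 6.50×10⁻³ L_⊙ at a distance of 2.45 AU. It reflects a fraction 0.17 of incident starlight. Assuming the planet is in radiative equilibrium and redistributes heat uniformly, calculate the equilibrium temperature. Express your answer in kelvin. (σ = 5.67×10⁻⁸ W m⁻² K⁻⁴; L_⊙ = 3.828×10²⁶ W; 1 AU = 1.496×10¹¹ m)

d = 2.45 AU = 3.67×10¹¹ m.
L = 6.50×10⁻³ × 3.828×10²⁶ = 2.49×10²⁴ W.
Flux: S = L/(4πd²) = 2.49×10²⁴/(4π×(3.67×10¹¹)²) = 1.47 W m⁻².
Energy balance: absorbed = emitted ⇒ πR²·S(1−A) = 4πR²·σT_eq⁴, so T_eq⁴ = S(1−A)/(4σ).
T_eq = [1.47 × 0.83 / (4 × 5.67×10⁻⁸)]^(1/4) = (5.39×10⁶)^(1/4) = 48.2 K.

T_eq ≈ 48.2 K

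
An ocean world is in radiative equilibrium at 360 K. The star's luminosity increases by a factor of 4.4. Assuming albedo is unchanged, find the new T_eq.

T_eq ∝ L^(1/4) · d^(−1/2).
T′ = 360 × 4.4^(1/4) = 521 K.

T_eq ≈ 521 K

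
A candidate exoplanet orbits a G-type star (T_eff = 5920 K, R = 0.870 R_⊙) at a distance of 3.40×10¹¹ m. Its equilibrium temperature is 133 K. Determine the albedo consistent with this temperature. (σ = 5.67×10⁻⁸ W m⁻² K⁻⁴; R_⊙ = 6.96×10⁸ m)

A ≈ 0.68

R_⋆ = 0.870 × 6.96×10⁸ = 6.06×10⁸ m.
L = 4πR_⋆²σT_⋆⁴ = 4π(6.06×10⁸)² × 5.67×10⁻⁸ × (5920)⁴ = 3.21×10²⁶ W.
S = L/(4πd²) = 221 W m⁻².
From T_eq⁴ = S(1−A)/(4σ): 1−A = 4σT_eq⁴/S.
1−A = 4 × 5.67×10⁻⁸ × (133)⁴ / 221 = 0.321.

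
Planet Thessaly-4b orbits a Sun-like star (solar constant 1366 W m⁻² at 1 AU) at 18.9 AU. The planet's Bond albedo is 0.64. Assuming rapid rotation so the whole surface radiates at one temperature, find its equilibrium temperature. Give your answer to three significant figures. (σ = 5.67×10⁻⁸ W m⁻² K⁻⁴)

Flux at 18.9 AU: S = 1366/18.9² = 3.82 W m⁻².
Energy balance: absorbed = emitted ⇒ πR²·S(1−A) = 4πR²·σT_eq⁴, so T_eq⁴ = S(1−A)/(4σ).
T_eq = [3.82 × 0.36 / (4 × 5.67×10⁻⁸)]^(1/4) = (6.07×10⁶)^(1/4) = 49.6 K.

T_eq ≈ 49.6 K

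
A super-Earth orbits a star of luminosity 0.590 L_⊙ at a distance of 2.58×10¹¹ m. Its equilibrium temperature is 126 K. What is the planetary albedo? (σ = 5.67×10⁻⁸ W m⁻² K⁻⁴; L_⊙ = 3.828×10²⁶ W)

L = 0.590 × 3.828×10²⁶ = 2.26×10²⁶ W.
Flux: S = L/(4πd²) = 2.26×10²⁶/(4π×(2.58×10¹¹)²) = 270 W m⁻².
From T_eq⁴ = S(1−A)/(4σ): 1−A = 4σT_eq⁴/S.
1−A = 4 × 5.67×10⁻⁸ × (126)⁴ / 270 = 0.212.

A ≈ 0.79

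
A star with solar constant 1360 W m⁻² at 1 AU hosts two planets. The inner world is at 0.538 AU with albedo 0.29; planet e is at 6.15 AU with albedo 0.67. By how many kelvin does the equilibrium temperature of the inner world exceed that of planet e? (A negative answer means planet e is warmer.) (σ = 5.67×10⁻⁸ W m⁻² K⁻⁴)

ΔT ≈ 263.2 K

T_eq = [S₀(1−A)/(4σd²)]^(1/4), so T ∝ (1−A)^(1/4) / √d.
T₁ = [1360×0.71/(4×5.67×10⁻⁸×0.538²)]^(1/4) = 348.26 K.
T₂ = [1360×0.33/(4×5.67×10⁻⁸×6.15²)]^(1/4) = 85.05 K.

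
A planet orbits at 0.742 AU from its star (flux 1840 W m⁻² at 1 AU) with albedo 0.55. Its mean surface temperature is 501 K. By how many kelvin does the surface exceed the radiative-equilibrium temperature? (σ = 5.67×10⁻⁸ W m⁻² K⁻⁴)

ΔT ≈ 215.6 K

S = 1840/0.742² = 3342 W m⁻².
T_eq = [S(1−A)/(4σ)]^(1/4) = [3342×0.45/(4×5.67×10⁻⁸)]^(1/4) = 285.4 K.
ΔT = T_surf − T_eq = 501 − 285.4.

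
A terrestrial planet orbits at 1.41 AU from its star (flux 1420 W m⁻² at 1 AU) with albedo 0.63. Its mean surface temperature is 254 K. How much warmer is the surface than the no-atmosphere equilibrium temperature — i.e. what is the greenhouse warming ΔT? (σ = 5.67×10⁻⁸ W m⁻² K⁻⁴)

ΔT ≈ 69.2 K

S = 1420/1.41² = 714.2 W m⁻².
T_eq = [S(1−A)/(4σ)]^(1/4) = [714.2×0.37/(4×5.67×10⁻⁸)]^(1/4) = 184.8 K.
ΔT = T_surf − T_eq = 254 − 184.8.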